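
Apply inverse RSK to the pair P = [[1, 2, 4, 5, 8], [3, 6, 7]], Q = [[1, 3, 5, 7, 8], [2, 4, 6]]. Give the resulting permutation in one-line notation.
Reverse the RSK construction: for i from n down to 1, find the cell of Q containing i, remove the entry at that cell from P, and reverse-bump it up through P; the value ejected from row 1 is w(i).

Step i=8: Q has 8 at row 1, column 5; remove that cell from P, ejecting 8. So w(8) = 8. P is now [[1, 2, 4, 5], [3, 6, 7]].
Step i=7: Q has 7 at row 1, column 4; remove that cell from P, ejecting 5. So w(7) = 5. P is now [[1, 2, 4], [3, 6, 7]].
Step i=6: Q has 6 at row 2, column 3; remove 7 from row 2 of P and reverse-bump: 7 enters row 1 and ejects 4. So w(6) = 4. P is now [[1, 2, 7], [3, 6]].
Step i=5: Q has 5 at row 1, column 3; remove that cell from P, ejecting 7. So w(5) = 7. P is now [[1, 2], [3, 6]].
Step i=4: Q has 4 at row 2, column 2; remove 6 from row 2 of P and reverse-bump: 6 enters row 1 and ejects 2. So w(4) = 2. P is now [[1, 6], [3]].
Step i=3: Q has 3 at row 1, column 2; remove that cell from P, ejecting 6. So w(3) = 6. P is now [[1], [3]].
Step i=2: Q has 2 at row 2, column 1; remove 3 from row 2 of P and reverse-bump: 3 enters row 1 and ejects 1. So w(2) = 1. P is now [[3]].
Step i=1: Q has 1 at row 1, column 1; remove that cell from P, ejecting 3. So w(1) = 3. P is now [].

So w = 3 1 6 2 7 4 5 8.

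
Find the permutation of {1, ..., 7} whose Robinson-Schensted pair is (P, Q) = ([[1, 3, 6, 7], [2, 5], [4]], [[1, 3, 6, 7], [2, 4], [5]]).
4 2 5 3 1 6 7

Reverse the RSK construction: for i from n down to 1, find the cell of Q containing i, remove the entry at that cell from P, and reverse-bump it up through P; the value ejected from row 1 is w(i).

Step i=7: Q has 7 at row 1, column 4; remove that cell from P, ejecting 7. So w(7) = 7. P is now [[1, 3, 6], [2, 5], [4]].
Step i=6: Q has 6 at row 1, column 3; remove that cell from P, ejecting 6. So w(6) = 6. P is now [[1, 3], [2, 5], [4]].
Step i=5: Q has 5 at row 3, column 1; remove 4 from row 3 of P and reverse-bump: 4 enters row 2 and ejects 2; 2 enters row 1 and ejects 1. So w(5) = 1. P is now [[2, 3], [4, 5]].
Step i=4: Q has 4 at row 2, column 2; remove 5 from row 2 of P and reverse-bump: 5 enters row 1 and ejects 3. So w(4) = 3. P is now [[2, 5], [4]].
Step i=3: Q has 3 at row 1, column 2; remove that cell from P, ejecting 5. So w(3) = 5. P is now [[2], [4]].
Step i=2: Q has 2 at row 2, column 1; remove 4 from row 2 of P and reverse-bump: 4 enters row 1 and ejects 2. So w(2) = 2. P is now [[4]].
Step i=1: Q has 1 at row 1, column 1; remove that cell from P, ejecting 4. So w(1) = 4. P is now [].

So w = 4 2 5 3 1 6 7.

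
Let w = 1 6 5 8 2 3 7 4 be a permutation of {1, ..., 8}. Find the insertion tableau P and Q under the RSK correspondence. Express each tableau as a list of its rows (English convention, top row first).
Insert each entry of the permutation into P by Schensted row insertion, recording in Q the position of each new cell.

Insert 1: appended to row 1. P = [[1]].
Insert 6: appended to row 1. P = [[1, 6]].
Insert 5: 5 bumps 6 from row 1; 6 starts row 2. P = [[1, 5], [6]].
Insert 8: appended to row 1. P = [[1, 5, 8], [6]].
Insert 2: 2 bumps 5 from row 1; 5 bumps 6 from row 2; 6 starts row 3. P = [[1, 2, 8], [5], [6]].
Insert 3: 3 bumps 8 from row 1; 8 appends to row 2. P = [[1, 2, 3], [5, 8], [6]].
Insert 7: appended to row 1. P = [[1, 2, 3, 7], [5, 8], [6]].
Insert 4: 4 bumps 7 from row 1; 7 bumps 8 from row 2; 8 appends to row 3. P = [[1, 2, 3, 4], [5, 7], [6, 8]].

So P = [[1, 2, 3, 4], [5, 7], [6, 8]], Q = [[1, 2, 4, 7], [3, 6], [5, 8]].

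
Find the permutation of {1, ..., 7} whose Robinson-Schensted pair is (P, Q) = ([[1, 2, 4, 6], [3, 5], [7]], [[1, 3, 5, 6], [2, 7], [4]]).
7 1 3 2 5 6 4

Reverse RSK: for i = n, n-1, ..., 1, locate i in Q, remove the corresponding corner cell from P, and reverse-bump its entry up through P; the value ejected from row 1 is w(i).

So w = 7 1 3 2 5 6 4.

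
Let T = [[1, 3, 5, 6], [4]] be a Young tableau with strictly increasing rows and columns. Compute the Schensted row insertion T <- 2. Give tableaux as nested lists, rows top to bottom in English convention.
[[1, 2, 5, 6], [3], [4]]

In row 1, 2 replaces 3 (the leftmost entry greater than 2); 3 is bumped to row 2. In row 2, 3 replaces 4 (the leftmost entry greater than 3); 4 is bumped to row 3. 4 starts a new row 3. The new tableau is [[1, 2, 5, 6], [3], [4]].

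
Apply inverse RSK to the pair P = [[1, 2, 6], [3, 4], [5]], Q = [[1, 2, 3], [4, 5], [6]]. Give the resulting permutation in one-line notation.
Reverse the RSK construction: for i from n down to 1, find the cell of Q containing i, remove the entry at that cell from P, and reverse-bump it up through P; the value ejected from row 1 is w(i).

Step i=6: Q has 6 at row 3, column 1; remove 5 from row 3 of P and reverse-bump: 5 enters row 2 and ejects 4; 4 enters row 1 and ejects 2. So w(6) = 2. P is now [[1, 4, 6], [3, 5]].
Step i=5: Q has 5 at row 2, column 2; remove 5 from row 2 of P and reverse-bump: 5 enters row 1 and ejects 4. So w(5) = 4. P is now [[1, 5, 6], [3]].
Step i=4: Q has 4 at row 2, column 1; remove 3 from row 2 of P and reverse-bump: 3 enters row 1 and ejects 1. So w(4) = 1. P is now [[3, 5, 6]].
Step i=3: Q has 3 at row 1, column 3; remove that cell from P, ejecting 6. So w(3) = 6. P is now [[3, 5]].
Step i=2: Q has 2 at row 1, column 2; remove that cell from P, ejecting 5. So w(2) = 5. P is now [[3]].
Step i=1: Q has 1 at row 1, column 1; remove that cell from P, ejecting 3. So w(1) = 3. P is now [].

So w = 3 5 6 1 4 2.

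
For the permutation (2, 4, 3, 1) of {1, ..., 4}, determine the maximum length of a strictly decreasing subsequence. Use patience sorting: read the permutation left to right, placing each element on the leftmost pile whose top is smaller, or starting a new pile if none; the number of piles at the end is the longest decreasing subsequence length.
2: new pile. tops = [2]
4: onto pile 1 (replacing 2). tops = [4]
3: new pile. tops = [4, 3]
1: new pile. tops = [4, 3, 1]

3 piles, so the longest decreasing subsequence has length 3.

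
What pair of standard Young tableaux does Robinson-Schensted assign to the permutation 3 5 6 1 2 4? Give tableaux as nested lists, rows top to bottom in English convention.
P = [[1, 2, 4], [3, 5, 6]], Q = [[1, 2, 3], [4, 5, 6]]

Insert each entry of the permutation into P by Schensted row insertion, recording in Q the position of each new cell.

Insert 3: appended to row 1. P = [[3]].
Insert 5: appended to row 1. P = [[3, 5]].
Insert 6: appended to row 1. P = [[3, 5, 6]].
Insert 1: 1 bumps 3 from row 1; 3 starts row 2. P = [[1, 5, 6], [3]].
Insert 2: 2 bumps 5 from row 1; 5 appends to row 2. P = [[1, 2, 6], [3, 5]].
Insert 4: 4 bumps 6 from row 1; 6 appends to row 2. P = [[1, 2, 4], [3, 5, 6]].

So P = [[1, 2, 4], [3, 5, 6]], Q = [[1, 2, 3], [4, 5, 6]].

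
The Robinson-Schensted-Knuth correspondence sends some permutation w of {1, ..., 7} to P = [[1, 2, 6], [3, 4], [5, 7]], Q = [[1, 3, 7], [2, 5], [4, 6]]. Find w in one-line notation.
5 3 7 1 4 2 6

Reverse RSK: for i = n, n-1, ..., 1, locate i in Q, remove the corresponding corner cell from P, and reverse-bump its entry up through P; the value ejected from row 1 is w(i).

So w = 5 3 7 1 4 2 6.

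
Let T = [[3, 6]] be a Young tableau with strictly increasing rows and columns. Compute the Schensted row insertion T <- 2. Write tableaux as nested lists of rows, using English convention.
In row 1, 2 replaces 3 (the leftmost entry greater than 2); 3 is bumped to row 2. 3 starts a new row 2. The new tableau is [[2, 6], [3]].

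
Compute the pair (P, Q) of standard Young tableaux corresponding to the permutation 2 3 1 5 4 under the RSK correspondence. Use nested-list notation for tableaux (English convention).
Insert each entry of the permutation into P by Schensted row insertion, recording in Q the position of each new cell.

Insert 2: appended to row 1. P = [[2]].
Insert 3: appended to row 1. P = [[2, 3]].
Insert 1: 1 bumps 2 from row 1; 2 starts row 2. P = [[1, 3], [2]].
Insert 5: appended to row 1. P = [[1, 3, 5], [2]].
Insert 4: 4 bumps 5 from row 1; 5 appends to row 2. P = [[1, 3, 4], [2, 5]].

So P = [[1, 3, 4], [2, 5]], Q = [[1, 2, 4], [3, 5]].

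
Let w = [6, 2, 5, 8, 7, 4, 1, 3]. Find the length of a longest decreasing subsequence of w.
4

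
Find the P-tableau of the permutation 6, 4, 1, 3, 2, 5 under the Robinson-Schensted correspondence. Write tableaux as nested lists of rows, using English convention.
P = [[1, 2, 5], [3], [4], [6]]

Insert 6: appended to row 1. P = [[6]].
Insert 4: 4 bumps 6 from row 1; 6 starts row 2. P = [[4], [6]].
Insert 1: 1 bumps 4 from row 1; 4 bumps 6 from row 2; 6 starts row 3. P = [[1], [4], [6]].
Insert 3: appended to row 1. P = [[1, 3], [4], [6]].
Insert 2: 2 bumps 3 from row 1; 3 bumps 4 from row 2; 4 bumps 6 from row 3; 6 starts row 4. P = [[1, 2], [3], [4], [6]].
Insert 5: appended to row 1. P = [[1, 2, 5], [3], [4], [6]].

So P = [[1, 2, 5], [3], [4], [6]].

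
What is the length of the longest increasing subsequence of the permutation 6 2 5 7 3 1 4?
3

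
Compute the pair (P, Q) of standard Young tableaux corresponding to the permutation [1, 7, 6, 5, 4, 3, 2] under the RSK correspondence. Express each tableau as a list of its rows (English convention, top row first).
Insert each entry of the permutation into P by Schensted row insertion, recording in Q the position of each new cell.

Insert 1: appended to row 1. P = [[1]].
Insert 7: appended to row 1. P = [[1, 7]].
Insert 6: 6 bumps 7 from row 1; 7 starts row 2. P = [[1, 6], [7]].
Insert 5: 5 bumps 6 from row 1; 6 bumps 7 from row 2; 7 starts row 3. P = [[1, 5], [6], [7]].
Insert 4: 4 bumps 5 from row 1; 5 bumps 6 from row 2; 6 bumps 7 from row 3; 7 starts row 4. P = [[1, 4], [5], [6], [7]].
Insert 3: 3 bumps 4 from row 1; 4 bumps 5 from row 2; 5 bumps 6 from row 3; 6 bumps 7 from row 4; 7 starts row 5. P = [[1, 3], [4], [5], [6], [7]].
Insert 2: 2 bumps 3 from row 1; 3 bumps 4 from row 2; 4 bumps 5 from row 3; 5 bumps 6 from row 4; 6 bumps 7 from row 5; 7 starts row 6. P = [[1, 2], [3], [4], [5], [6], [7]].

So P = [[1, 2], [3], [4], [5], [6], [7]], Q = [[1, 2], [3], [4], [5], [6], [7]].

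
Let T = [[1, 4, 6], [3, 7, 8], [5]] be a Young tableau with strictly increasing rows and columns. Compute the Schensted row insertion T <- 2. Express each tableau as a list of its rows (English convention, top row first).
[[1, 2, 6], [3, 4, 8], [5, 7]]

In row 1, 2 replaces 4 (the leftmost entry greater than 2); 4 is bumped to row 2. In row 2, 4 replaces 7 (the leftmost entry greater than 4); 7 is bumped to row 3. 7 is appended to row 3. The new tableau is [[1, 2, 6], [3, 4, 8], [5, 7]].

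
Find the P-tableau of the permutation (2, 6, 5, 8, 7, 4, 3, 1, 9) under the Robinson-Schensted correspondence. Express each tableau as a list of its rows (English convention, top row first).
P = [[1, 3, 7, 9], [2, 8], [4], [5], [6]]

Insert 2: appended to row 1. P = [[2]].
Insert 6: appended to row 1. P = [[2, 6]].
Insert 5: 5 bumps 6 from row 1; 6 starts row 2. P = [[2, 5], [6]].
Insert 8: appended to row 1. P = [[2, 5, 8], [6]].
Insert 7: 7 bumps 8 from row 1; 8 appends to row 2. P = [[2, 5, 7], [6, 8]].
Insert 4: 4 bumps 5 from row 1; 5 bumps 6 from row 2; 6 starts row 3. P = [[2, 4, 7], [5, 8], [6]].
Insert 3: 3 bumps 4 from row 1; 4 bumps 5 from row 2; 5 bumps 6 from row 3; 6 starts row 4. P = [[2, 3, 7], [4, 8], [5], [6]].
Insert 1: 1 bumps 2 from row 1; 2 bumps 4 from row 2; 4 bumps 5 from row 3; 5 bumps 6 from row 4; 6 starts row 5. P = [[1, 3, 7], [2, 8], [4], [5], [6]].
Insert 9: appended to row 1. P = [[1, 3, 7, 9], [2, 8], [4], [5], [6]].

So P = [[1, 3, 7, 9], [2, 8], [4], [5], [6]].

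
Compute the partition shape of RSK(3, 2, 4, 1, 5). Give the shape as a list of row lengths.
[3, 1, 1]

Row-insert each entry into an empty tableau.

After inserting 3: P = [[3]].
After inserting 2: P = [[2], [3]].
After inserting 4: P = [[2, 4], [3]].
After inserting 1: P = [[1, 4], [2], [3]].
After inserting 5: P = [[1, 4, 5], [2], [3]].

The final insertion tableau P = [[1, 4, 5], [2], [3]] has shape [3, 1, 1].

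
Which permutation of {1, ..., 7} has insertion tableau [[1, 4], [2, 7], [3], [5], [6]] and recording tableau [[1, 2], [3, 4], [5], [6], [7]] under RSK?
6 7 3 5 4 2 1

Reverse RSK: for i = n, n-1, ..., 1, locate i in Q, remove the corresponding corner cell from P, and reverse-bump its entry up through P; the value ejected from row 1 is w(i).

So w = 6 7 3 5 4 2 1.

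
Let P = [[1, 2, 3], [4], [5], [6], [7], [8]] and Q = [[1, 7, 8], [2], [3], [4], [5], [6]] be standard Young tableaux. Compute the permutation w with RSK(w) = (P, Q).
Reverse the RSK construction: for i from n down to 1, find the cell of Q containing i, remove the entry at that cell from P, and reverse-bump it up through P; the value ejected from row 1 is w(i).

Step i=8: Q has 8 at row 1, column 3; remove that cell from P, ejecting 3. So w(8) = 3. P is now [[1, 2], [4], [5], [6], [7], [8]].
Step i=7: Q has 7 at row 1, column 2; remove that cell from P, ejecting 2. So w(7) = 2. P is now [[1], [4], [5], [6], [7], [8]].
Step i=6: Q has 6 at row 6, column 1; remove 8 from row 6 of P and reverse-bump: 8 enters row 5 and ejects 7; 7 enters row 4 and ejects 6; 6 enters row 3 and ejects 5; 5 enters row 2 and ejects 4; 4 enters row 1 and ejects 1. So w(6) = 1. P is now [[4], [5], [6], [7], [8]].
Step i=5: Q has 5 at row 5, column 1; remove 8 from row 5 of P and reverse-bump: 8 enters row 4 and ejects 7; 7 enters row 3 and ejects 6; 6 enters row 2 and ejects 5; 5 enters row 1 and ejects 4. So w(5) = 4. P is now [[5], [6], [7], [8]].
Step i=4: Q has 4 at row 4, column 1; remove 8 from row 4 of P and reverse-bump: 8 enters row 3 and ejects 7; 7 enters row 2 and ejects 6; 6 enters row 1 and ejects 5. So w(4) = 5. P is now [[6], [7], [8]].
Step i=3: Q has 3 at row 3, column 1; remove 8 from row 3 of P and reverse-bump: 8 enters row 2 and ejects 7; 7 enters row 1 and ejects 6. So w(3) = 6. P is now [[7], [8]].
Step i=2: Q has 2 at row 2, column 1; remove 8 from row 2 of P and reverse-bump: 8 enters row 1 and ejects 7. So w(2) = 7. P is now [[8]].
Step i=1: Q has 1 at row 1, column 1; remove that cell from P, ejecting 8. So w(1) = 8. P is now [].

So w = 8 7 6 5 4 1 2 3.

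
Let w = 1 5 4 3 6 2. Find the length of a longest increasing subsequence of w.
3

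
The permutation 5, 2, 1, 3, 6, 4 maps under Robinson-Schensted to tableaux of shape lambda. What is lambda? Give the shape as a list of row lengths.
[3, 2, 1]

RSK row insertion gives P = [[1, 3, 4], [2, 6], [5]], which has shape [3, 2, 1].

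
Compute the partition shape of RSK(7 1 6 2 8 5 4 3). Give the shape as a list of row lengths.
Row-insert each entry into an empty tableau.

After inserting 7: P = [[7]].
After inserting 1: P = [[1], [7]].
After inserting 6: P = [[1, 6], [7]].
After inserting 2: P = [[1, 2], [6], [7]].
After inserting 8: P = [[1, 2, 8], [6], [7]].
After inserting 5: P = [[1, 2, 5], [6, 8], [7]].
After inserting 4: P = [[1, 2, 4], [5, 8], [6], [7]].
After inserting 3: P = [[1, 2, 3], [4, 8], [5], [6], [7]].

The final insertion tableau P = [[1, 2, 3], [4, 8], [5], [6], [7]] has shape [3, 2, 1, 1, 1].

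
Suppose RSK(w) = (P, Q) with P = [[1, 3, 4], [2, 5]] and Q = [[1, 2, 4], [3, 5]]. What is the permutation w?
2 3 1 5 4

Reverse the RSK construction: for i from n down to 1, find the cell of Q containing i, remove the entry at that cell from P, and reverse-bump it up through P; the value ejected from row 1 is w(i).

Step i=5: Q has 5 at row 2, column 2; remove 5 from row 2 of P and reverse-bump: 5 enters row 1 and ejects 4. So w(5) = 4. P is now [[1, 3, 5], [2]].
Step i=4: Q has 4 at row 1, column 3; remove that cell from P, ejecting 5. So w(4) = 5. P is now [[1, 3], [2]].
Step i=3: Q has 3 at row 2, column 1; remove 2 from row 2 of P and reverse-bump: 2 enters row 1 and ejects 1. So w(3) = 1. P is now [[2, 3]].
Step i=2: Q has 2 at row 1, column 2; remove that cell from P, ejecting 3. So w(2) = 3. P is now [[2]].
Step i=1: Q has 1 at row 1, column 1; remove that cell from P, ejecting 2. So w(1) = 2. P is now [].

So w = 2 3 1 5 4.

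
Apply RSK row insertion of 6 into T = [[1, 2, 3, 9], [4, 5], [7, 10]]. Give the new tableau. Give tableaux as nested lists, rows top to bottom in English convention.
[[1, 2, 3, 6], [4, 5, 9], [7, 10]]

In row 1, 6 replaces 9 (the leftmost entry greater than 6); 9 is bumped to row 2. 9 is appended to row 2. The new tableau is [[1, 2, 3, 6], [4, 5, 9], [7, 10]].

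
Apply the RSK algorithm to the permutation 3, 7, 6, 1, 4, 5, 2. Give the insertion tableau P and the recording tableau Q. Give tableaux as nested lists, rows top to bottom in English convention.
Insert each entry of the permutation into P by Schensted row insertion, recording in Q the position of each new cell.

Insert 3: appended to row 1. P = [[3]].
Insert 7: appended to row 1. P = [[3, 7]].
Insert 6: 6 bumps 7 from row 1; 7 starts row 2. P = [[3, 6], [7]].
Insert 1: 1 bumps 3 from row 1; 3 bumps 7 from row 2; 7 starts row 3. P = [[1, 6], [3], [7]].
Insert 4: 4 bumps 6 from row 1; 6 appends to row 2. P = [[1, 4], [3, 6], [7]].
Insert 5: appended to row 1. P = [[1, 4, 5], [3, 6], [7]].
Insert 2: 2 bumps 4 from row 1; 4 bumps 6 from row 2; 6 bumps 7 from row 3; 7 starts row 4. P = [[1, 2, 5], [3, 4], [6], [7]].

So P = [[1, 2, 5], [3, 4], [6], [7]], Q = [[1, 2, 6], [3, 5], [4], [7]].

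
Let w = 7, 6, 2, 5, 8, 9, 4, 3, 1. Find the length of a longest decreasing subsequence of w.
6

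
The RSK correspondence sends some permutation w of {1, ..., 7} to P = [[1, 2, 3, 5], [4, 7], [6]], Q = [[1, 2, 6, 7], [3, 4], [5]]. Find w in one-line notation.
6 7 1 4 2 3 5

Reverse the RSK construction: for i from n down to 1, find the cell of Q containing i, remove the entry at that cell from P, and reverse-bump it up through P; the value ejected from row 1 is w(i).

Step i=7: Q has 7 at row 1, column 4; remove that cell from P, ejecting 5. So w(7) = 5. P is now [[1, 2, 3], [4, 7], [6]].
Step i=6: Q has 6 at row 1, column 3; remove that cell from P, ejecting 3. So w(6) = 3. P is now [[1, 2], [4, 7], [6]].
Step i=5: Q has 5 at row 3, column 1; remove 6 from row 3 of P and reverse-bump: 6 enters row 2 and ejects 4; 4 enters row 1 and ejects 2. So w(5) = 2. P is now [[1, 4], [6, 7]].
Step i=4: Q has 4 at row 2, column 2; remove 7 from row 2 of P and reverse-bump: 7 enters row 1 and ejects 4. So w(4) = 4. P is now [[1, 7], [6]].
Step i=3: Q has 3 at row 2, column 1; remove 6 from row 2 of P and reverse-bump: 6 enters row 1 and ejects 1. So w(3) = 1. P is now [[6, 7]].
Step i=2: Q has 2 at row 1, column 2; remove that cell from P, ejecting 7. So w(2) = 7. P is now [[6]].
Step i=1: Q has 1 at row 1, column 1; remove that cell from P, ejecting 6. So w(1) = 6. P is now [].

So w = 6 7 1 4 2 3 5.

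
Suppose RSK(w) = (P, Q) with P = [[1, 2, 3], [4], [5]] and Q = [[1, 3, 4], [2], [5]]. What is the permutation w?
5 1 2 4 3

Reverse the RSK construction: for i from n down to 1, find the cell of Q containing i, remove the entry at that cell from P, and reverse-bump it up through P; the value ejected from row 1 is w(i).

Step i=5: Q has 5 at row 3, column 1; remove 5 from row 3 of P and reverse-bump: 5 enters row 2 and ejects 4; 4 enters row 1 and ejects 3. So w(5) = 3. P is now [[1, 2, 4], [5]].
Step i=4: Q has 4 at row 1, column 3; remove that cell from P, ejecting 4. So w(4) = 4. P is now [[1, 2], [5]].
Step i=3: Q has 3 at row 1, column 2; remove that cell from P, ejecting 2. So w(3) = 2. P is now [[1], [5]].
Step i=2: Q has 2 at row 2, column 1; remove 5 from row 2 of P and reverse-bump: 5 enters row 1 and ejects 1. So w(2) = 1. P is now [[5]].
Step i=1: Q has 1 at row 1, column 1; remove that cell from P, ejecting 5. So w(1) = 5. P is now [].

So w = 5 1 2 4 3.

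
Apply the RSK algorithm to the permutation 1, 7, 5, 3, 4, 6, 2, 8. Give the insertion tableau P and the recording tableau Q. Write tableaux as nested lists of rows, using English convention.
Insert each entry of the permutation into P by Schensted row insertion, recording in Q the position of each new cell.

Insert 1: appended to row 1. P = [[1]].
Insert 7: appended to row 1. P = [[1, 7]].
Insert 5: 5 bumps 7 from row 1; 7 starts row 2. P = [[1, 5], [7]].
Insert 3: 3 bumps 5 from row 1; 5 bumps 7 from row 2; 7 starts row 3. P = [[1, 3], [5], [7]].
Insert 4: appended to row 1. P = [[1, 3, 4], [5], [7]].
Insert 6: appended to row 1. P = [[1, 3, 4, 6], [5], [7]].
Insert 2: 2 bumps 3 from row 1; 3 bumps 5 from row 2; 5 bumps 7 from row 3; 7 starts row 4. P = [[1, 2, 4, 6], [3], [5], [7]].
Insert 8: appended to row 1. P = [[1, 2, 4, 6, 8], [3], [5], [7]].

So P = [[1, 2, 4, 6, 8], [3], [5], [7]], Q = [[1, 2, 5, 6, 8], [3], [4], [7]].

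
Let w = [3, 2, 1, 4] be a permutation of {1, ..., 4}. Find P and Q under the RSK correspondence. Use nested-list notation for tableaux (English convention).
Insert each entry of the permutation into P by Schensted row insertion, recording in Q the position of each new cell.

Insert 3: appended to row 1. P = [[3]].
Insert 2: 2 bumps 3 from row 1; 3 starts row 2. P = [[2], [3]].
Insert 1: 1 bumps 2 from row 1; 2 bumps 3 from row 2; 3 starts row 3. P = [[1], [2], [3]].
Insert 4: appended to row 1. P = [[1, 4], [2], [3]].

So P = [[1, 4], [2], [3]], Q = [[1, 4], [2], [3]].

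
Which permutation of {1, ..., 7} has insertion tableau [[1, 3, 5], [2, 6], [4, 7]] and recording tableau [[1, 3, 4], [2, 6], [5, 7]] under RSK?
Reverse RSK: for i = n, n-1, ..., 1, locate i in Q, remove the corresponding corner cell from P, and reverse-bump its entry up through P; the value ejected from row 1 is w(i).

So w = 4 2 3 7 1 6 5.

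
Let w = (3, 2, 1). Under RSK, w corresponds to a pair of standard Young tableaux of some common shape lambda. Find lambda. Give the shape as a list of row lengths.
Row-insert each entry into an empty tableau.

After inserting 3: P = [[3]].
After inserting 2: P = [[2], [3]].
After inserting 1: P = [[1], [2], [3]].

The final insertion tableau P = [[1], [2], [3]] has shape [1, 1, 1].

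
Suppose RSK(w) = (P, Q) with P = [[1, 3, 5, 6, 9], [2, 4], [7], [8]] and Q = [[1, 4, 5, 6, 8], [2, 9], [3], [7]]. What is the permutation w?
Reverse the RSK construction: for i from n down to 1, find the cell of Q containing i, remove the entry at that cell from P, and reverse-bump it up through P; the value ejected from row 1 is w(i).

Step i=9: Q has 9 at row 2, column 2; remove 4 from row 2 of P and reverse-bump: 4 enters row 1 and ejects 3. So w(9) = 3. P is now [[1, 4, 5, 6, 9], [2], [7], [8]].
Step i=8: Q has 8 at row 1, column 5; remove that cell from P, ejecting 9. So w(8) = 9. P is now [[1, 4, 5, 6], [2], [7], [8]].
Step i=7: Q has 7 at row 4, column 1; remove 8 from row 4 of P and reverse-bump: 8 enters row 3 and ejects 7; 7 enters row 2 and ejects 2; 2 enters row 1 and ejects 1. So w(7) = 1. P is now [[2, 4, 5, 6], [7], [8]].
Step i=6: Q has 6 at row 1, column 4; remove that cell from P, ejecting 6. So w(6) = 6. P is now [[2, 4, 5], [7], [8]].
Step i=5: Q has 5 at row 1, column 3; remove that cell from P, ejecting 5. So w(5) = 5. P is now [[2, 4], [7], [8]].
Step i=4: Q has 4 at row 1, column 2; remove that cell from P, ejecting 4. So w(4) = 4. P is now [[2], [7], [8]].
Step i=3: Q has 3 at row 3, column 1; remove 8 from row 3 of P and reverse-bump: 8 enters row 2 and ejects 7; 7 enters row 1 and ejects 2. So w(3) = 2. P is now [[7], [8]].
Step i=2: Q has 2 at row 2, column 1; remove 8 from row 2 of P and reverse-bump: 8 enters row 1 and ejects 7. So w(2) = 7. P is now [[8]].
Step i=1: Q has 1 at row 1, column 1; remove that cell from P, ejecting 8. So w(1) = 8. P is now [].

So w = 8 7 2 4 5 6 1 9 3.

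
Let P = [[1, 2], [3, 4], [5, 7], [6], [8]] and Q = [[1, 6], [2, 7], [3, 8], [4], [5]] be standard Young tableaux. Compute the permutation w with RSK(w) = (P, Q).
8 6 5 3 1 7 4 2

Reverse the RSK construction: for i from n down to 1, find the cell of Q containing i, remove the entry at that cell from P, and reverse-bump it up through P; the value ejected from row 1 is w(i).

Step i=8: Q has 8 at row 3, column 2; remove 7 from row 3 of P and reverse-bump: 7 enters row 2 and ejects 4; 4 enters row 1 and ejects 2. So w(8) = 2. P is now [[1, 4], [3, 7], [5], [6], [8]].
Step i=7: Q has 7 at row 2, column 2; remove 7 from row 2 of P and reverse-bump: 7 enters row 1 and ejects 4. So w(7) = 4. P is now [[1, 7], [3], [5], [6], [8]].
Step i=6: Q has 6 at row 1, column 2; remove that cell from P, ejecting 7. So w(6) = 7. P is now [[1], [3], [5], [6], [8]].
Step i=5: Q has 5 at row 5, column 1; remove 8 from row 5 of P and reverse-bump: 8 enters row 4 and ejects 6; 6 enters row 3 and ejects 5; 5 enters row 2 and ejects 3; 3 enters row 1 and ejects 1. So w(5) = 1. P is now [[3], [5], [6], [8]].
Step i=4: Q has 4 at row 4, column 1; remove 8 from row 4 of P and reverse-bump: 8 enters row 3 and ejects 6; 6 enters row 2 and ejects 5; 5 enters row 1 and ejects 3. So w(4) = 3. P is now [[5], [6], [8]].
Step i=3: Q has 3 at row 3, column 1; remove 8 from row 3 of P and reverse-bump: 8 enters row 2 and ejects 6; 6 enters row 1 and ejects 5. So w(3) = 5. P is now [[6], [8]].
Step i=2: Q has 2 at row 2, column 1; remove 8 from row 2 of P and reverse-bump: 8 enters row 1 and ejects 6. So w(2) = 6. P is now [[8]].
Step i=1: Q has 1 at row 1, column 1; remove that cell from P, ejecting 8. So w(1) = 8. P is now [].

So w = 8 6 5 3 1 7 4 2.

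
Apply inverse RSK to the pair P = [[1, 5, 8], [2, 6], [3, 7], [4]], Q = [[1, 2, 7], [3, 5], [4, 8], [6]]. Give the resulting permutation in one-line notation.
4 7 3 2 6 1 8 5

Reverse RSK: for i = n, n-1, ..., 1, locate i in Q, remove the corresponding corner cell from P, and reverse-bump its entry up through P; the value ejected from row 1 is w(i).

So w = 4 7 3 2 6 1 8 5.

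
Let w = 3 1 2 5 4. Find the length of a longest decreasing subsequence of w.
2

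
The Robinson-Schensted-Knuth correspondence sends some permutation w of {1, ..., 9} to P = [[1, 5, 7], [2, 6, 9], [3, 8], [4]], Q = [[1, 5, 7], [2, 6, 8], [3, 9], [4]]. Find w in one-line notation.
4 3 2 1 8 6 9 7 5

Reverse RSK: for i = n, n-1, ..., 1, locate i in Q, remove the corresponding corner cell from P, and reverse-bump its entry up through P; the value ejected from row 1 is w(i).

So w = 4 3 2 1 8 6 9 7 5.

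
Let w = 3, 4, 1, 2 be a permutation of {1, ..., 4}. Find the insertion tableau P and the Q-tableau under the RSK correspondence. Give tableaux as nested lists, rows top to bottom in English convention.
P = [[1, 2], [3, 4]], Q = [[1, 2], [3, 4]]

Insert each entry of the permutation into P by Schensted row insertion, recording in Q the position of each new cell.

After inserting 3: P = [[3]].
After inserting 4: P = [[3, 4]].
After inserting 1: P = [[1, 4], [3]].
After inserting 2: P = [[1, 2], [3, 4]].

So P = [[1, 2], [3, 4]], Q = [[1, 2], [3, 4]].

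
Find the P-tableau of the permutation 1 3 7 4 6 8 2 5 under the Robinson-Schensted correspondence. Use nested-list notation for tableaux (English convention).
Insert 1: appended to row 1. P = [[1]].
Insert 3: appended to row 1. P = [[1, 3]].
Insert 7: appended to row 1. P = [[1, 3, 7]].
Insert 4: 4 bumps 7 from row 1; 7 starts row 2. P = [[1, 3, 4], [7]].
Insert 6: appended to row 1. P = [[1, 3, 4, 6], [7]].
Insert 8: appended to row 1. P = [[1, 3, 4, 6, 8], [7]].
Insert 2: 2 bumps 3 from row 1; 3 bumps 7 from row 2; 7 starts row 3. P = [[1, 2, 4, 6, 8], [3], [7]].
Insert 5: 5 bumps 6 from row 1; 6 appends to row 2. P = [[1, 2, 4, 5, 8], [3, 6], [7]].

So P = [[1, 2, 4, 5, 8], [3, 6], [7]].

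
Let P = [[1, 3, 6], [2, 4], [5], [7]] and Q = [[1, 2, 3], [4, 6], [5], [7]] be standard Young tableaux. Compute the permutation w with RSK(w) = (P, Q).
2 5 7 6 1 4 3

Reverse RSK: for i = n, n-1, ..., 1, locate i in Q, remove the corresponding corner cell from P, and reverse-bump its entry up through P; the value ejected from row 1 is w(i).

So w = 2 5 7 6 1 4 3.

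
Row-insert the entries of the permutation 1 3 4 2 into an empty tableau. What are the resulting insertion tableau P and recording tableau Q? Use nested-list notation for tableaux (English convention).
P = [[1, 2, 4], [3]], Q = [[1, 2, 3], [4]]

Insert each entry of the permutation into P by Schensted row insertion, recording in Q the position of each new cell.

Insert 1: appended to row 1. P = [[1]].
Insert 3: appended to row 1. P = [[1, 3]].
Insert 4: appended to row 1. P = [[1, 3, 4]].
Insert 2: 2 bumps 3 from row 1; 3 starts row 2. P = [[1, 2, 4], [3]].

So P = [[1, 2, 4], [3]], Q = [[1, 2, 3], [4]].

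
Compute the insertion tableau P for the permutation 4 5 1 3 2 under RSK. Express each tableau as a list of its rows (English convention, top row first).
Insert 4: appended to row 1. P = [[4]].
Insert 5: appended to row 1. P = [[4, 5]].
Insert 1: 1 bumps 4 from row 1; 4 starts row 2. P = [[1, 5], [4]].
Insert 3: 3 bumps 5 from row 1; 5 appends to row 2. P = [[1, 3], [4, 5]].
Insert 2: 2 bumps 3 from row 1; 3 bumps 4 from row 2; 4 starts row 3. P = [[1, 2], [3, 5], [4]].

So P = [[1, 2], [3, 5], [4]].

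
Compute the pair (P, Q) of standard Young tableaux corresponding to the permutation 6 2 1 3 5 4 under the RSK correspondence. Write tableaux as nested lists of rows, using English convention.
P = [[1, 3, 4], [2, 5], [6]], Q = [[1, 4, 5], [2, 6], [3]]

Insert each entry of the permutation into P by Schensted row insertion, recording in Q the position of each new cell.

Insert 6: appended to row 1. P = [[6]].
Insert 2: 2 bumps 6 from row 1; 6 starts row 2. P = [[2], [6]].
Insert 1: 1 bumps 2 from row 1; 2 bumps 6 from row 2; 6 starts row 3. P = [[1], [2], [6]].
Insert 3: appended to row 1. P = [[1, 3], [2], [6]].
Insert 5: appended to row 1. P = [[1, 3, 5], [2], [6]].
Insert 4: 4 bumps 5 from row 1; 5 appends to row 2. P = [[1, 3, 4], [2, 5], [6]].

So P = [[1, 3, 4], [2, 5], [6]], Q = [[1, 4, 5], [2, 6], [3]].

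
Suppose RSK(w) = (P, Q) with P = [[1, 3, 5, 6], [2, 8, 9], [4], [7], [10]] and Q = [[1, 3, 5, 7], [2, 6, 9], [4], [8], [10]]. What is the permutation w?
Reverse the RSK construction: for i from n down to 1, find the cell of Q containing i, remove the entry at that cell from P, and reverse-bump it up through P; the value ejected from row 1 is w(i).

Step i=10: Q has 10 at row 5, column 1; remove 10 from row 5 of P and reverse-bump: 10 enters row 4 and ejects 7; 7 enters row 3 and ejects 4; 4 enters row 2 and ejects 2; 2 enters row 1 and ejects 1. So w(10) = 1. P is now [[2, 3, 5, 6], [4, 8, 9], [7], [10]].
Step i=9: Q has 9 at row 2, column 3; remove 9 from row 2 of P and reverse-bump: 9 enters row 1 and ejects 6. So w(9) = 6. P is now [[2, 3, 5, 9], [4, 8], [7], [10]].
Step i=8: Q has 8 at row 4, column 1; remove 10 from row 4 of P and reverse-bump: 10 enters row 3 and ejects 7; 7 enters row 2 and ejects 4; 4 enters row 1 and ejects 3. So w(8) = 3. P is now [[2, 4, 5, 9], [7, 8], [10]].
Step i=7: Q has 7 at row 1, column 4; remove that cell from P, ejecting 9. So w(7) = 9. P is now [[2, 4, 5], [7, 8], [10]].
Step i=6: Q has 6 at row 2, column 2; remove 8 from row 2 of P and reverse-bump: 8 enters row 1 and ejects 5. So w(6) = 5. P is now [[2, 4, 8], [7], [10]].
Step i=5: Q has 5 at row 1, column 3; remove that cell from P, ejecting 8. So w(5) = 8. P is now [[2, 4], [7], [10]].
Step i=4: Q has 4 at row 3, column 1; remove 10 from row 3 of P and reverse-bump: 10 enters row 2 and ejects 7; 7 enters row 1 and ejects 4. So w(4) = 4. P is now [[2, 7], [10]].
Step i=3: Q has 3 at row 1, column 2; remove that cell from P, ejecting 7. So w(3) = 7. P is now [[2], [10]].
Step i=2: Q has 2 at row 2, column 1; remove 10 from row 2 of P and reverse-bump: 10 enters row 1 and ejects 2. So w(2) = 2. P is now [[10]].
Step i=1: Q has 1 at row 1, column 1; remove that cell from P, ejecting 10. So w(1) = 10. P is now [].

So w = 10 2 7 4 8 5 9 3 6 1.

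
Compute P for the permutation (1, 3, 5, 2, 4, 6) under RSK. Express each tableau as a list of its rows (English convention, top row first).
Insert 1: appended to row 1. P = [[1]].
Insert 3: appended to row 1. P = [[1, 3]].
Insert 5: appended to row 1. P = [[1, 3, 5]].
Insert 2: 2 bumps 3 from row 1; 3 starts row 2. P = [[1, 2, 5], [3]].
Insert 4: 4 bumps 5 from row 1; 5 appends to row 2. P = [[1, 2, 4], [3, 5]].
Insert 6: appended to row 1. P = [[1, 2, 4, 6], [3, 5]].

So P = [[1, 2, 4, 6], [3, 5]].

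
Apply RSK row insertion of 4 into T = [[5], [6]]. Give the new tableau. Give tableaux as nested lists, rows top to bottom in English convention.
In row 1, 4 replaces 5 (the leftmost entry greater than 4); 5 is bumped to row 2. In row 2, 5 replaces 6 (the leftmost entry greater than 5); 6 is bumped to row 3. 6 starts a new row 3. The new tableau is [[4], [5], [6]].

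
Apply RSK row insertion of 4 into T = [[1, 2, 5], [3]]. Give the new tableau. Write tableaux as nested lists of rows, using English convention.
In row 1, 4 replaces 5 (the leftmost entry greater than 4); 5 is bumped to row 2. 5 is appended to row 2. The new tableau is [[1, 2, 4], [3, 5]].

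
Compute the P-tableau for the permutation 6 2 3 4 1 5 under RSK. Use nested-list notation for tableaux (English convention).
Insert 6: appended to row 1. P = [[6]].
Insert 2: 2 bumps 6 from row 1; 6 starts row 2. P = [[2], [6]].
Insert 3: appended to row 1. P = [[2, 3], [6]].
Insert 4: appended to row 1. P = [[2, 3, 4], [6]].
Insert 1: 1 bumps 2 from row 1; 2 bumps 6 from row 2; 6 starts row 3. P = [[1, 3, 4], [2], [6]].
Insert 5: appended to row 1. P = [[1, 3, 4, 5], [2], [6]].

So P = [[1, 3, 4, 5], [2], [6]].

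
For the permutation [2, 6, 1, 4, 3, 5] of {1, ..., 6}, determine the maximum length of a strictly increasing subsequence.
3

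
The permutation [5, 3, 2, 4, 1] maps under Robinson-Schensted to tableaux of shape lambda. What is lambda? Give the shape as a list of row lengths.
[2, 1, 1, 1]

Row-insert each entry into an empty tableau.

After inserting 5: P = [[5]].
After inserting 3: P = [[3], [5]].
After inserting 2: P = [[2], [3], [5]].
After inserting 4: P = [[2, 4], [3], [5]].
After inserting 1: P = [[1, 4], [2], [3], [5]].

The final insertion tableau P = [[1, 4], [2], [3], [5]] has shape [2, 1, 1, 1].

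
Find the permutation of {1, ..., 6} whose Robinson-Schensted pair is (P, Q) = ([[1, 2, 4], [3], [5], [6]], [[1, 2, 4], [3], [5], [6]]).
1 6 3 5 4 2

Reverse RSK: for i = n, n-1, ..., 1, locate i in Q, remove the corresponding corner cell from P, and reverse-bump its entry up through P; the value ejected from row 1 is w(i).

So w = 1 6 3 5 4 2.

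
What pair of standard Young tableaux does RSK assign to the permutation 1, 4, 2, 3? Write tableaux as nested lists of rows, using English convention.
Insert each entry of the permutation into P by Schensted row insertion, recording in Q the position of each new cell.

After inserting 1: P = [[1]].
After inserting 4: P = [[1, 4]].
After inserting 2: P = [[1, 2], [4]].
After inserting 3: P = [[1, 2, 3], [4]].

So P = [[1, 2, 3], [4]], Q = [[1, 2, 4], [3]].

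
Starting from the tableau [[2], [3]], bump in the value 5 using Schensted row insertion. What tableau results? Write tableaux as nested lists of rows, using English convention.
[[2, 5], [3]]

5 is larger than every entry of row 1, so it is appended to row 1. The new tableau is [[2, 5], [3]].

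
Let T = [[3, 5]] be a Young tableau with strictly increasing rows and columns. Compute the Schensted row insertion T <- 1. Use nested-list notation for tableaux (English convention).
In row 1, 1 replaces 3 (the leftmost entry greater than 1); 3 is bumped to row 2. 3 starts a new row 2. The new tableau is [[1, 5], [3]].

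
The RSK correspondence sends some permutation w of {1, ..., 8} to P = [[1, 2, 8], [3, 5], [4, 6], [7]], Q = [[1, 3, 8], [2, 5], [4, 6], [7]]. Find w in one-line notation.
4 3 7 1 6 5 2 8

Reverse the RSK construction: for i from n down to 1, find the cell of Q containing i, remove the entry at that cell from P, and reverse-bump it up through P; the value ejected from row 1 is w(i).

Step i=8: Q has 8 at row 1, column 3; remove that cell from P, ejecting 8. So w(8) = 8. P is now [[1, 2], [3, 5], [4, 6], [7]].
Step i=7: Q has 7 at row 4, column 1; remove 7 from row 4 of P and reverse-bump: 7 enters row 3 and ejects 6; 6 enters row 2 and ejects 5; 5 enters row 1 and ejects 2. So w(7) = 2. P is now [[1, 5], [3, 6], [4, 7]].
Step i=6: Q has 6 at row 3, column 2; remove 7 from row 3 of P and reverse-bump: 7 enters row 2 and ejects 6; 6 enters row 1 and ejects 5. So w(6) = 5. P is now [[1, 6], [3, 7], [4]].
Step i=5: Q has 5 at row 2, column 2; remove 7 from row 2 of P and reverse-bump: 7 enters row 1 and ejects 6. So w(5) = 6. P is now [[1, 7], [3], [4]].
Step i=4: Q has 4 at row 3, column 1; remove 4 from row 3 of P and reverse-bump: 4 enters row 2 and ejects 3; 3 enters row 1 and ejects 1. So w(4) = 1. P is now [[3, 7], [4]].
Step i=3: Q has 3 at row 1, column 2; remove that cell from P, ejecting 7. So w(3) = 7. P is now [[3], [4]].
Step i=2: Q has 2 at row 2, column 1; remove 4 from row 2 of P and reverse-bump: 4 enters row 1 and ejects 3. So w(2) = 3. P is now [[4]].
Step i=1: Q has 1 at row 1, column 1; remove that cell from P, ejecting 4. So w(1) = 4. P is now [].

So w = 4 3 7 1 6 5 2 8.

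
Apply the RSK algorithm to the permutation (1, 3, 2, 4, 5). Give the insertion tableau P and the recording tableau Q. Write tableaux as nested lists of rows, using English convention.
Insert each entry of the permutation into P by Schensted row insertion, recording in Q the position of each new cell.

Insert 1: appended to row 1. P = [[1]], Q = [[1]].
Insert 3: appended to row 1. P = [[1, 3]], Q = [[1, 2]].
Insert 2: 2 bumps 3 from row 1; 3 starts row 2. P = [[1, 2], [3]], Q = [[1, 2], [3]].
Insert 4: appended to row 1. P = [[1, 2, 4], [3]], Q = [[1, 2, 4], [3]].
Insert 5: appended to row 1. P = [[1, 2, 4, 5], [3]], Q = [[1, 2, 4, 5], [3]].

So P = [[1, 2, 4, 5], [3]], Q = [[1, 2, 4, 5], [3]].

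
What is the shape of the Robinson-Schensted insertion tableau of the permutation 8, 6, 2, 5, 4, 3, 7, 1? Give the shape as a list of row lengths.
Row-insert each entry into an empty tableau.

After inserting 8: P = [[8]].
After inserting 6: P = [[6], [8]].
After inserting 2: P = [[2], [6], [8]].
After inserting 5: P = [[2, 5], [6], [8]].
After inserting 4: P = [[2, 4], [5], [6], [8]].
After inserting 3: P = [[2, 3], [4], [5], [6], [8]].
After inserting 7: P = [[2, 3, 7], [4], [5], [6], [8]].
After inserting 1: P = [[1, 3, 7], [2], [4], [5], [6], [8]].

The final insertion tableau P = [[1, 3, 7], [2], [4], [5], [6], [8]] has shape [3, 1, 1, 1, 1, 1].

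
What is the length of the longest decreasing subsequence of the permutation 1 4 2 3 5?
2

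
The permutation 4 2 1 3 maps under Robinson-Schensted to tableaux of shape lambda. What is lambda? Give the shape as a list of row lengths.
[2, 1, 1]

Row-insert each entry into an empty tableau.

After inserting 4: P = [[4]].
After inserting 2: P = [[2], [4]].
After inserting 1: P = [[1], [2], [4]].
After inserting 3: P = [[1, 3], [2], [4]].

The final insertion tableau P = [[1, 3], [2], [4]] has shape [2, 1, 1].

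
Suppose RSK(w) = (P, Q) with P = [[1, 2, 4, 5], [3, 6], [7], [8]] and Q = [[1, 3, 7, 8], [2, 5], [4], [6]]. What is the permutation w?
8 3 7 1 6 2 4 5

Reverse the RSK construction: for i from n down to 1, find the cell of Q containing i, remove the entry at that cell from P, and reverse-bump it up through P; the value ejected from row 1 is w(i).

Step i=8: Q has 8 at row 1, column 4; remove that cell from P, ejecting 5. So w(8) = 5. P is now [[1, 2, 4], [3, 6], [7], [8]].
Step i=7: Q has 7 at row 1, column 3; remove that cell from P, ejecting 4. So w(7) = 4. P is now [[1, 2], [3, 6], [7], [8]].
Step i=6: Q has 6 at row 4, column 1; remove 8 from row 4 of P and reverse-bump: 8 enters row 3 and ejects 7; 7 enters row 2 and ejects 6; 6 enters row 1 and ejects 2. So w(6) = 2. P is now [[1, 6], [3, 7], [8]].
Step i=5: Q has 5 at row 2, column 2; remove 7 from row 2 of P and reverse-bump: 7 enters row 1 and ejects 6. So w(5) = 6. P is now [[1, 7], [3], [8]].
Step i=4: Q has 4 at row 3, column 1; remove 8 from row 3 of P and reverse-bump: 8 enters row 2 and ejects 3; 3 enters row 1 and ejects 1. So w(4) = 1. P is now [[3, 7], [8]].
Step i=3: Q has 3 at row 1, column 2; remove that cell from P, ejecting 7. So w(3) = 7. P is now [[3], [8]].
Step i=2: Q has 2 at row 2, column 1; remove 8 from row 2 of P and reverse-bump: 8 enters row 1 and ejects 3. So w(2) = 3. P is now [[8]].
Step i=1: Q has 1 at row 1, column 1; remove that cell from P, ejecting 8. So w(1) = 8. P is now [].

So w = 8 3 7 1 6 2 4 5.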